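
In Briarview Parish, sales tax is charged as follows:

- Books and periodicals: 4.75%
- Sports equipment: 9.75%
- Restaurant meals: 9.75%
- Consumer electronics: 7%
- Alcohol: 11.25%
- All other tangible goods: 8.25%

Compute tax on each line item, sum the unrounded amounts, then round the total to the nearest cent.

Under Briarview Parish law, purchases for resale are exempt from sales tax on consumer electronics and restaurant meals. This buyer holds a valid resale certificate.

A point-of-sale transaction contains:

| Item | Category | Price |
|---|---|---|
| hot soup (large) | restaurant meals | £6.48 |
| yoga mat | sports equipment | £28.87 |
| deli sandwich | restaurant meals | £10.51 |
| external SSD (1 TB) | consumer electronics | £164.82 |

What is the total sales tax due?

Hot soup (large) £6.48: restaurant meals, buyer-exempt → 0% → £0.00
Yoga mat £28.87: sports equipment → 9.75% → £2.814825
Deli sandwich £10.51: restaurant meals, buyer-exempt → 0% → £0.00
External SSD (1 TB) £164.82: consumer electronics, buyer-exempt → 0% → £0.00
Unrounded tax sum = £2.814825 → £2.81

£2.81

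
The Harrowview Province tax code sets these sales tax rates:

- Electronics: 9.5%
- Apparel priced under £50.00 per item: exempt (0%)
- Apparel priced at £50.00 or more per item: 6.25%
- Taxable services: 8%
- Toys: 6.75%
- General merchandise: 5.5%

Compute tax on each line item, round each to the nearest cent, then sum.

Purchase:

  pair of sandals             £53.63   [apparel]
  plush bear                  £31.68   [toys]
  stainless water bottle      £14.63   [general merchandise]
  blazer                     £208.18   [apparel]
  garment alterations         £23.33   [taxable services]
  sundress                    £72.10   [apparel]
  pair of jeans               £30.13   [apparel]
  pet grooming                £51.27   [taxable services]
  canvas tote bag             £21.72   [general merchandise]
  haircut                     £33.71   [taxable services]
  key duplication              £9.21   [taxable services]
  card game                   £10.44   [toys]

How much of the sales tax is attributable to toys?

£2.84

Plush bear £31.68: toys → 6.75% → £2.14
Card game £10.44: toys → 6.75% → £0.70
Tax on toys = £2.14 + £0.70 = £2.84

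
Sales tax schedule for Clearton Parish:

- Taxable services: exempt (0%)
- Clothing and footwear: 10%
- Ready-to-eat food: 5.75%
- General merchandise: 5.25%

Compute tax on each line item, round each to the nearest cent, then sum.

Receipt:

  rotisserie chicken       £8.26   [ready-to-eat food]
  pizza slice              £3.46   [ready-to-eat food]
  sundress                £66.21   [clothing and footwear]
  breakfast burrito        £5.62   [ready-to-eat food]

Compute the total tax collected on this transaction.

Rotisserie chicken £8.26: ready-to-eat food → 5.75% → £0.47
Pizza slice £3.46: ready-to-eat food → 5.75% → £0.20
Sundress £66.21: clothing and footwear → 10% → £6.62
Breakfast burrito £5.62: ready-to-eat food → 5.75% → £0.32
Total tax = £0.47 + £0.20 + £6.62 + £0.32 = £7.61

£7.61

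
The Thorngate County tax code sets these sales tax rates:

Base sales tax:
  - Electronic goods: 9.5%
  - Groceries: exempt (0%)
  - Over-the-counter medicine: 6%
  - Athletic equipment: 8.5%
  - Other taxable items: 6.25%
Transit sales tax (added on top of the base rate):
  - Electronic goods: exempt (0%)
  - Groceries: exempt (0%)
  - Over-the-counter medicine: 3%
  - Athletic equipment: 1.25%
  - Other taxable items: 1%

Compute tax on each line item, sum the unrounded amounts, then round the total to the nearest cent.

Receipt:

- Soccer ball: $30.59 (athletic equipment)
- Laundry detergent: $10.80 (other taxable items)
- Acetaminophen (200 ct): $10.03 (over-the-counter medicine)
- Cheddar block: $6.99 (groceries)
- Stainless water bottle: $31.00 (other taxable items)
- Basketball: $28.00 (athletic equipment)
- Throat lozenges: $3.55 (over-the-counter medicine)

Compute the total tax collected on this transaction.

$9.97

Soccer ball $30.59: athletic equipment → 8.5% + 1.25% transit = 9.75% → $2.982525
Laundry detergent $10.80: other taxable items → 6.25% + 1% transit = 7.25% → $0.783
Acetaminophen (200 ct) $10.03: over-the-counter medicine → 6% + 3% transit = 9% → $0.9027
Cheddar block $6.99: groceries → 0% + 0% transit = 0% → $0.00
Stainless water bottle $31.00: other taxable items → 6.25% + 1% transit = 7.25% → $2.2475
Basketball $28.00: athletic equipment → 8.5% + 1.25% transit = 9.75% → $2.73
Throat lozenges $3.55: over-the-counter medicine → 6% + 3% transit = 9% → $0.3195
Unrounded tax sum = $9.965225 → $9.97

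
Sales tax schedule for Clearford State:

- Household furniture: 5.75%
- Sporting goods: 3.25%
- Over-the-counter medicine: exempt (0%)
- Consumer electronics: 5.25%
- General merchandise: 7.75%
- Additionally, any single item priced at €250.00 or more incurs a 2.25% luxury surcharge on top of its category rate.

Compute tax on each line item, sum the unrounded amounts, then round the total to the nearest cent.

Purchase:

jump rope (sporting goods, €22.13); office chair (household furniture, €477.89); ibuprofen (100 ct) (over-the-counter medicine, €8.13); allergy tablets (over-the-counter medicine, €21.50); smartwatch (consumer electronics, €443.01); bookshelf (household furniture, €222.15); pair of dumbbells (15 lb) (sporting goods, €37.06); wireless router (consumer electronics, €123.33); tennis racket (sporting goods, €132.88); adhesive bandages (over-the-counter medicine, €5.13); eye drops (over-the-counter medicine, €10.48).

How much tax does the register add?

€96.95

Jump rope €22.13: sporting goods → 3.25% → €0.719225
Office chair €477.89: household furniture → 5.75% + 2.25% surcharge = 8% → €38.2312
Ibuprofen (100 ct) €8.13: over-the-counter medicine → 0% → €0.00
Allergy tablets €21.50: over-the-counter medicine → 0% → €0.00
Smartwatch €443.01: consumer electronics → 5.25% + 2.25% surcharge = 7.5% → €33.22575
Bookshelf €222.15: household furniture → 5.75% → €12.773625
Pair of dumbbells (15 lb) €37.06: sporting goods → 3.25% → €1.20445
Wireless router €123.33: consumer electronics → 5.25% → €6.474825
Tennis racket €132.88: sporting goods → 3.25% → €4.3186
Adhesive bandages €5.13: over-the-counter medicine → 0% → €0.00
Eye drops €10.48: over-the-counter medicine → 0% → €0.00
Unrounded tax sum = €96.947675 → €96.95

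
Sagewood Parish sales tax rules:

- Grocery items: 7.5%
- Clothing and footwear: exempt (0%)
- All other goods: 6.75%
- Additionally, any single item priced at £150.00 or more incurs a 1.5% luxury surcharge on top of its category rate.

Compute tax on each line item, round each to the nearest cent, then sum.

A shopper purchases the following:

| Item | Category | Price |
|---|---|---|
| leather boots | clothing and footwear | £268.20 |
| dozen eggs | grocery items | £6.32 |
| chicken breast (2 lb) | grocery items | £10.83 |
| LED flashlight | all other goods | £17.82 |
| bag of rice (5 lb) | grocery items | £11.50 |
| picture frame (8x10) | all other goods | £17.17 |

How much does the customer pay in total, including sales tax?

£340.36

Leather boots £268.20: clothing and footwear → 0% + 1.5% surcharge = 1.5% → £4.02
Dozen eggs £6.32: grocery items → 7.5% → £0.47
Chicken breast (2 lb) £10.83: grocery items → 7.5% → £0.81
LED flashlight £17.82: all other goods → 6.75% → £1.20
Bag of rice (5 lb) £11.50: grocery items → 7.5% → £0.86
Picture frame (8x10) £17.17: all other goods → 6.75% → £1.16
Subtotal = £331.84; tax = £8.52; total due = £340.36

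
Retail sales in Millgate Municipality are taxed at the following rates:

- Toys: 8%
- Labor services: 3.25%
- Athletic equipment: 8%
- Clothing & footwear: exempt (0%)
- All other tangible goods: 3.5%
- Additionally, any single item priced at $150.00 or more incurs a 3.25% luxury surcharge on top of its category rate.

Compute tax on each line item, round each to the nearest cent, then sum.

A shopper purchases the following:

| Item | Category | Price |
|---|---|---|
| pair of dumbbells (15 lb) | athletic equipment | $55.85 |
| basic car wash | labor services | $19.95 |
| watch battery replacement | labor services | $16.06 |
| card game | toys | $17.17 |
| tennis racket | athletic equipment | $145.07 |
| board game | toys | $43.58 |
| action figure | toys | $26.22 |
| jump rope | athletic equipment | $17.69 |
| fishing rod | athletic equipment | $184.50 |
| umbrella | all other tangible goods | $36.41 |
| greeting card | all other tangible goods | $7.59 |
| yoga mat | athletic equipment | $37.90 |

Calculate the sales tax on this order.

Pair of dumbbells (15 lb) $55.85: athletic equipment → 8% → $4.47
Basic car wash $19.95: labor services → 3.25% → $0.65
Watch battery replacement $16.06: labor services → 3.25% → $0.52
Card game $17.17: toys → 8% → $1.37
Tennis racket $145.07: athletic equipment → 8% → $11.61
Board game $43.58: toys → 8% → $3.49
Action figure $26.22: toys → 8% → $2.10
Jump rope $17.69: athletic equipment → 8% → $1.42
Fishing rod $184.50: athletic equipment → 8% + 3.25% surcharge = 11.25% → $20.76
Umbrella $36.41: all other tangible goods → 3.5% → $1.27
Greeting card $7.59: all other tangible goods → 3.5% → $0.27
Yoga mat $37.90: athletic equipment → 8% → $3.03
Total tax = $4.47 + $0.65 + $0.52 + $1.37 + $11.61 + $3.49 + $2.10 + $1.42 + $20.76 + $1.27 + $0.27 + $3.03 = $50.96

$50.96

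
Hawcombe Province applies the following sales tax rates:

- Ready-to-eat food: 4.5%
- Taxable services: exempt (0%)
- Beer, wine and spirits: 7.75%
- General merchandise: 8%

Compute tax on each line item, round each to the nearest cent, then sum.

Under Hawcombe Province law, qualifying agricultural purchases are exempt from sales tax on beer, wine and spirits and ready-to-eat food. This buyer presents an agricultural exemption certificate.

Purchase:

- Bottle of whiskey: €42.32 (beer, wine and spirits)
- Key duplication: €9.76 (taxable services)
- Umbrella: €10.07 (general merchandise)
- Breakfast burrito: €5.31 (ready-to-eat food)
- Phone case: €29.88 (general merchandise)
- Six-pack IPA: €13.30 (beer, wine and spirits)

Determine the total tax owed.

€3.20

Bottle of whiskey €42.32: beer, wine and spirits, buyer-exempt → 0% → €0.00
Key duplication €9.76: taxable services → 0% → €0.00
Umbrella €10.07: general merchandise → 8% → €0.81
Breakfast burrito €5.31: ready-to-eat food, buyer-exempt → 0% → €0.00
Phone case €29.88: general merchandise → 8% → €2.39
Six-pack IPA €13.30: beer, wine and spirits, buyer-exempt → 0% → €0.00
Total tax = €0.81 + €2.39 = €3.20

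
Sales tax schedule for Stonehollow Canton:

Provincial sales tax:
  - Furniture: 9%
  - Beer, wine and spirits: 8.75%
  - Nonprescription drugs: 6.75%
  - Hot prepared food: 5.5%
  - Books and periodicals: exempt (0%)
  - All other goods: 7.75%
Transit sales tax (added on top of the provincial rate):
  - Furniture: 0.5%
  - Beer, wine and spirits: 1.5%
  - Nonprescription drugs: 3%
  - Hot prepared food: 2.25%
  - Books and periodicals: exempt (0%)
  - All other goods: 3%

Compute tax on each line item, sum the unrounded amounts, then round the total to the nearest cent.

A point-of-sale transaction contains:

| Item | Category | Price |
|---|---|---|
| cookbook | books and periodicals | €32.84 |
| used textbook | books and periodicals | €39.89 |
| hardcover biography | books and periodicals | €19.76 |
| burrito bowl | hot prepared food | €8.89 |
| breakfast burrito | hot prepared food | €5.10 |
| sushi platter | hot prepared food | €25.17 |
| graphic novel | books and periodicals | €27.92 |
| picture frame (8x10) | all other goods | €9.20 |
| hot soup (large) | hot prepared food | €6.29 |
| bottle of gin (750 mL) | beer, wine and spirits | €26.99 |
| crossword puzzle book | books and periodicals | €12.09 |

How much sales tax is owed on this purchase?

€7.28

Cookbook €32.84: books and periodicals → 0% + 0% transit = 0% → €0.00
Used textbook €39.89: books and periodicals → 0% + 0% transit = 0% → €0.00
Hardcover biography €19.76: books and periodicals → 0% + 0% transit = 0% → €0.00
Burrito bowl €8.89: hot prepared food → 5.5% + 2.25% transit = 7.75% → €0.688975
Breakfast burrito €5.10: hot prepared food → 5.5% + 2.25% transit = 7.75% → €0.39525
Sushi platter €25.17: hot prepared food → 5.5% + 2.25% transit = 7.75% → €1.950675
Graphic novel €27.92: books and periodicals → 0% + 0% transit = 0% → €0.00
Picture frame (8x10) €9.20: all other goods → 7.75% + 3% transit = 10.75% → €0.989
Hot soup (large) €6.29: hot prepared food → 5.5% + 2.25% transit = 7.75% → €0.487475
Bottle of gin (750 mL) €26.99: beer, wine and spirits → 8.75% + 1.5% transit = 10.25% → €2.766475
Crossword puzzle book €12.09: books and periodicals → 0% + 0% transit = 0% → €0.00
Unrounded tax sum = €7.27785 → €7.28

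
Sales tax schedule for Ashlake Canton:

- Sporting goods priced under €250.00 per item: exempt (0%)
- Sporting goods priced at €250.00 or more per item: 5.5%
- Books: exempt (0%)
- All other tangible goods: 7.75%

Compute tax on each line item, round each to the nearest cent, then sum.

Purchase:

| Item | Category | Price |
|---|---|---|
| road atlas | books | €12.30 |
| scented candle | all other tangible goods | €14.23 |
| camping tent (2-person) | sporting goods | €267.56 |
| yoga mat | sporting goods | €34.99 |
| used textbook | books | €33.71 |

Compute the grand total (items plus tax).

€378.61

Road atlas €12.30: books → 0% → €0.00
Scented candle €14.23: all other tangible goods → 7.75% → €1.10
Camping tent (2-person) €267.56: sporting goods, €250.00 or more → 5.5% → €14.72
Yoga mat €34.99: sporting goods, under €250.00 → 0% → €0.00
Used textbook €33.71: books → 0% → €0.00
Subtotal = €362.79; tax = €15.82; total due = €378.61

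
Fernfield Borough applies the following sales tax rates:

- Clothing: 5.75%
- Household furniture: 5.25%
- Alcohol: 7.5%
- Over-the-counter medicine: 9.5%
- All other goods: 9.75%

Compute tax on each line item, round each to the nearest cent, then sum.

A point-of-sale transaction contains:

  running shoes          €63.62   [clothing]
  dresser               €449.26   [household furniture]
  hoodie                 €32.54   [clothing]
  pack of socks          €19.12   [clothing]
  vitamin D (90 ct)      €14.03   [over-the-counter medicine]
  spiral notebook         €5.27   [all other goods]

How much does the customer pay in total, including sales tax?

€615.90

Running shoes €63.62: clothing → 5.75% → €3.66
Dresser €449.26: household furniture → 5.25% → €23.59
Hoodie €32.54: clothing → 5.75% → €1.87
Pack of socks €19.12: clothing → 5.75% → €1.10
Vitamin D (90 ct) €14.03: over-the-counter medicine → 9.5% → €1.33
Spiral notebook €5.27: all other goods → 9.75% → €0.51
Subtotal = €583.84; tax = €32.06; total due = €615.90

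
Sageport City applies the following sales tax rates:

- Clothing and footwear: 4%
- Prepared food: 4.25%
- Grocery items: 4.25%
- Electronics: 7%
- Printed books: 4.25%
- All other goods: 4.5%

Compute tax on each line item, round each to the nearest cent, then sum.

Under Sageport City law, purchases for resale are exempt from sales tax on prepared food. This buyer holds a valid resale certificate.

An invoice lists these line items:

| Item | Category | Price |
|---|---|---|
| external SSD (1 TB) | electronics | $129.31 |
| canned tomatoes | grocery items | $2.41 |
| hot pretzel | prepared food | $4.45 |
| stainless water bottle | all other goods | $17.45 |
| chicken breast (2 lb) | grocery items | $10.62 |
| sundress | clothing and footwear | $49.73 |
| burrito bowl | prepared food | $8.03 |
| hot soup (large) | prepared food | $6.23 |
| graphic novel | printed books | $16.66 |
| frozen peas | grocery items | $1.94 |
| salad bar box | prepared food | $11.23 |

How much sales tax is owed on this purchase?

$13.17

External SSD (1 TB) $129.31: electronics → 7% → $9.05
Canned tomatoes $2.41: grocery items → 4.25% → $0.10
Hot pretzel $4.45: prepared food, buyer-exempt → 0% → $0.00
Stainless water bottle $17.45: all other goods → 4.5% → $0.79
Chicken breast (2 lb) $10.62: grocery items → 4.25% → $0.45
Sundress $49.73: clothing and footwear → 4% → $1.99
Burrito bowl $8.03: prepared food, buyer-exempt → 0% → $0.00
Hot soup (large) $6.23: prepared food, buyer-exempt → 0% → $0.00
Graphic novel $16.66: printed books → 4.25% → $0.71
Frozen peas $1.94: grocery items → 4.25% → $0.08
Salad bar box $11.23: prepared food, buyer-exempt → 0% → $0.00
Total tax = $9.05 + $0.10 + $0.79 + $0.45 + $1.99 + $0.71 + $0.08 = $13.17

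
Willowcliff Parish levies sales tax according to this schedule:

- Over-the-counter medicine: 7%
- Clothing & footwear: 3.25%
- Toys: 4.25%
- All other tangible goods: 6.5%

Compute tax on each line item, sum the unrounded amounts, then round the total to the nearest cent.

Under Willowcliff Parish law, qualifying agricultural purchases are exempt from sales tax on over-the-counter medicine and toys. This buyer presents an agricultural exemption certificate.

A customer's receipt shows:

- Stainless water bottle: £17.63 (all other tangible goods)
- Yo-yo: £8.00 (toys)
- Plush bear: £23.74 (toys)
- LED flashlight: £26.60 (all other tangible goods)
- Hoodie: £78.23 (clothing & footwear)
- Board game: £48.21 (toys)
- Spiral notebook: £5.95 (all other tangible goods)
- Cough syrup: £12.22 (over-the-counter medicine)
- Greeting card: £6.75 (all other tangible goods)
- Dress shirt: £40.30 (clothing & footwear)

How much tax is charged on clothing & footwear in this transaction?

Hoodie £78.23: clothing & footwear → 3.25% → £2.542475
Dress shirt £40.30: clothing & footwear → 3.25% → £1.30975
Tax on clothing & footwear: unrounded sum = £3.852225 → £3.85

£3.85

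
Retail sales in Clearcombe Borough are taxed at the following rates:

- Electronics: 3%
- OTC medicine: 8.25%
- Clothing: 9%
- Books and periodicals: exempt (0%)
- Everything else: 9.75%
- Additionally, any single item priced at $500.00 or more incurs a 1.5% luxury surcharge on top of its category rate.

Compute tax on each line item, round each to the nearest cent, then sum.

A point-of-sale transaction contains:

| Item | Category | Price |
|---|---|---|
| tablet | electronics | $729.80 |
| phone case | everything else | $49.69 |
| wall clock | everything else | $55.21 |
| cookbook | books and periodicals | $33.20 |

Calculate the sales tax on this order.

$43.06

Tablet $729.80: electronics → 3% + 1.5% surcharge = 4.5% → $32.84
Phone case $49.69: everything else → 9.75% → $4.84
Wall clock $55.21: everything else → 9.75% → $5.38
Cookbook $33.20: books and periodicals → 0% → $0.00
Total tax = $32.84 + $4.84 + $5.38 = $43.06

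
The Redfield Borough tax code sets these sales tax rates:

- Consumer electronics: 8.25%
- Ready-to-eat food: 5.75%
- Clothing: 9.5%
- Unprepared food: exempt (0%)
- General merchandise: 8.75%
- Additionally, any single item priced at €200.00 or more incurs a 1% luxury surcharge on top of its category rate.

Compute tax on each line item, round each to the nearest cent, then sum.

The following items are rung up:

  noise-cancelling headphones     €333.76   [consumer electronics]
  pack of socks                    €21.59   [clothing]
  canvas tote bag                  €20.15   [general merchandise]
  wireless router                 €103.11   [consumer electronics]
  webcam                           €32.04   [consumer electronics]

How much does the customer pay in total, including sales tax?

Noise-cancelling headphones €333.76: consumer electronics → 8.25% + 1% surcharge = 9.25% → €30.87
Pack of socks €21.59: clothing → 9.5% → €2.05
Canvas tote bag €20.15: general merchandise → 8.75% → €1.76
Wireless router €103.11: consumer electronics → 8.25% → €8.51
Webcam €32.04: consumer electronics → 8.25% → €2.64
Subtotal = €510.65; tax = €45.83; total due = €556.48

€556.48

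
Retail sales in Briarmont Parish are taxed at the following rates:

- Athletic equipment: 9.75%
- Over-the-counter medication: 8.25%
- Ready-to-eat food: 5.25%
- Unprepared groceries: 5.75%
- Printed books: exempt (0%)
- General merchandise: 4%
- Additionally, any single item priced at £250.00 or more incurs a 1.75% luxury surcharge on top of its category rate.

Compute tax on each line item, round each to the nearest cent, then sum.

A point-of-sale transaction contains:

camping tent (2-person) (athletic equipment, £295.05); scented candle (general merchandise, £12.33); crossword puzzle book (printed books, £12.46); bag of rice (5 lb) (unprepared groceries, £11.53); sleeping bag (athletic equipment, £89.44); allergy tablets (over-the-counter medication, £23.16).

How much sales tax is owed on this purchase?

Camping tent (2-person) £295.05: athletic equipment → 9.75% + 1.75% surcharge = 11.5% → £33.93
Scented candle £12.33: general merchandise → 4% → £0.49
Crossword puzzle book £12.46: printed books → 0% → £0.00
Bag of rice (5 lb) £11.53: unprepared groceries → 5.75% → £0.66
Sleeping bag £89.44: athletic equipment → 9.75% → £8.72
Allergy tablets £23.16: over-the-counter medication → 8.25% → £1.91
Total tax = £33.93 + £0.49 + £0.66 + £8.72 + £1.91 = £45.71

£45.71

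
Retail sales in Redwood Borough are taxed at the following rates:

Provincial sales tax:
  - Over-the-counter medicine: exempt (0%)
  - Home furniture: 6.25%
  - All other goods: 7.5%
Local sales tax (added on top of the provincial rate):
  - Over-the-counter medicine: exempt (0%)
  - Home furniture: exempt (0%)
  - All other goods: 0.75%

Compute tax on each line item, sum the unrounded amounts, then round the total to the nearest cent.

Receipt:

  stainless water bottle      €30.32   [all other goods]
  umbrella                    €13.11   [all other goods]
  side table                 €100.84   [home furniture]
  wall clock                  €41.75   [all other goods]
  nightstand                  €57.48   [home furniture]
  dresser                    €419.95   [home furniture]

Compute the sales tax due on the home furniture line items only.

€36.14

Side table €100.84: home furniture → 6.25% + 0% local = 6.25% → €6.3025
Nightstand €57.48: home furniture → 6.25% + 0% local = 6.25% → €3.5925
Dresser €419.95: home furniture → 6.25% + 0% local = 6.25% → €26.246875
Tax on home furniture: unrounded sum = €36.141875 → €36.14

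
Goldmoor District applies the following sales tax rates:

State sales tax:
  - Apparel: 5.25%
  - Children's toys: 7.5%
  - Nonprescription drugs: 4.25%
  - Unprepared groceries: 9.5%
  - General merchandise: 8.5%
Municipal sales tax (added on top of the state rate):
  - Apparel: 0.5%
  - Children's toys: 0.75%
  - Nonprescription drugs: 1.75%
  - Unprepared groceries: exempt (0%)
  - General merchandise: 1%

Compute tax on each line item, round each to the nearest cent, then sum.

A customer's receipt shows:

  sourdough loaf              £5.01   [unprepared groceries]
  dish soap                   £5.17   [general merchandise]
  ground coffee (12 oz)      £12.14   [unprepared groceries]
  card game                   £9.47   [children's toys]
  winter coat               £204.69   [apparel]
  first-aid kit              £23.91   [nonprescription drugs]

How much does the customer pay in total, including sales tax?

Sourdough loaf £5.01: unprepared groceries → 9.5% + 0% municipal = 9.5% → £0.48
Dish soap £5.17: general merchandise → 8.5% + 1% municipal = 9.5% → £0.49
Ground coffee (12 oz) £12.14: unprepared groceries → 9.5% + 0% municipal = 9.5% → £1.15
Card game £9.47: children's toys → 7.5% + 0.75% municipal = 8.25% → £0.78
Winter coat £204.69: apparel → 5.25% + 0.5% municipal = 5.75% → £11.77
First-aid kit £23.91: nonprescription drugs → 4.25% + 1.75% municipal = 6% → £1.43
Subtotal = £260.39; tax = £16.10; total due = £276.49

£276.49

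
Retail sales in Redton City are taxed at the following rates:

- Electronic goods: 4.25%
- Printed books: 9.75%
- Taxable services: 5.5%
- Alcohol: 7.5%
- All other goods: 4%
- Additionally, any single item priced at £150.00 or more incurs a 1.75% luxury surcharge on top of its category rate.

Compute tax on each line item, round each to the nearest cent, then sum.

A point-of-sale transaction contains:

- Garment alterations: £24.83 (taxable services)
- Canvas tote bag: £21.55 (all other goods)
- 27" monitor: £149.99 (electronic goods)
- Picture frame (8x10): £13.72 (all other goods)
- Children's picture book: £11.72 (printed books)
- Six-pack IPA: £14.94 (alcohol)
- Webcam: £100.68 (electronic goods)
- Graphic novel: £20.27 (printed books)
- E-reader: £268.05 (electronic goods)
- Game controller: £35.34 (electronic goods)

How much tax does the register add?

Garment alterations £24.83: taxable services → 5.5% → £1.37
Canvas tote bag £21.55: all other goods → 4% → £0.86
27" monitor £149.99: electronic goods → 4.25% → £6.37
Picture frame (8x10) £13.72: all other goods → 4% → £0.55
Children's picture book £11.72: printed books → 9.75% → £1.14
Six-pack IPA £14.94: alcohol → 7.5% → £1.12
Webcam £100.68: electronic goods → 4.25% → £4.28
Graphic novel £20.27: printed books → 9.75% → £1.98
E-reader £268.05: electronic goods → 4.25% + 1.75% surcharge = 6% → £16.08
Game controller £35.34: electronic goods → 4.25% → £1.50
Total tax = £1.37 + £0.86 + £6.37 + £0.55 + £1.14 + £1.12 + £4.28 + £1.98 + £16.08 + £1.50 = £35.25

£35.25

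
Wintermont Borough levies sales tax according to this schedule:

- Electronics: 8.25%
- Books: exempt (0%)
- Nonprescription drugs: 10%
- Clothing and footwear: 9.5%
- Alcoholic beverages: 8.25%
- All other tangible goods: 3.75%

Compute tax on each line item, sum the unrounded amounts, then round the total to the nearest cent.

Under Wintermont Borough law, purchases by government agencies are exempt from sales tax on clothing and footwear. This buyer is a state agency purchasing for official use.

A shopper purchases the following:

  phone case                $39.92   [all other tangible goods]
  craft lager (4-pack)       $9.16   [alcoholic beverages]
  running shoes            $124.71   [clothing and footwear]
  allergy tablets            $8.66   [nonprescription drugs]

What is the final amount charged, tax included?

Phone case $39.92: all other tangible goods → 3.75% → $1.497
Craft lager (4-pack) $9.16: alcoholic beverages → 8.25% → $0.7557
Running shoes $124.71: clothing and footwear, buyer-exempt → 0% → $0.00
Allergy tablets $8.66: nonprescription drugs → 10% → $0.866
Subtotal = $182.45; unrounded tax = $3.1187 → $3.12; total due = $185.57

$185.57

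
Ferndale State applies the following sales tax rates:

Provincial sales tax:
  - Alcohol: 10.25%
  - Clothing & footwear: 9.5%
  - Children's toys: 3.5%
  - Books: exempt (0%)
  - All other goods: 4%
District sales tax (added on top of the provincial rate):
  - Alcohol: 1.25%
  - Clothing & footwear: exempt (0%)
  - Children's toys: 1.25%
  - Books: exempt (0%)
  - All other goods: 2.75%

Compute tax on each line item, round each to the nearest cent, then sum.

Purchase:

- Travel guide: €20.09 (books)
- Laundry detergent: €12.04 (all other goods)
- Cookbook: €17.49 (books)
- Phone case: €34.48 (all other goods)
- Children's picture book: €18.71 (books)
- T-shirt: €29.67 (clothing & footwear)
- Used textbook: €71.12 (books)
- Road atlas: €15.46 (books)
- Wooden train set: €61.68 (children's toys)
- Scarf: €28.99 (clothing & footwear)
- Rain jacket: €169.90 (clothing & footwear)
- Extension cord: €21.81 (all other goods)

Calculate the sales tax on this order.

Travel guide €20.09: books → 0% + 0% district = 0% → €0.00
Laundry detergent €12.04: all other goods → 4% + 2.75% district = 6.75% → €0.81
Cookbook €17.49: books → 0% + 0% district = 0% → €0.00
Phone case €34.48: all other goods → 4% + 2.75% district = 6.75% → €2.33
Children's picture book €18.71: books → 0% + 0% district = 0% → €0.00
T-shirt €29.67: clothing & footwear → 9.5% + 0% district = 9.5% → €2.82
Used textbook €71.12: books → 0% + 0% district = 0% → €0.00
Road atlas €15.46: books → 0% + 0% district = 0% → €0.00
Wooden train set €61.68: children's toys → 3.5% + 1.25% district = 4.75% → €2.93
Scarf €28.99: clothing & footwear → 9.5% + 0% district = 9.5% → €2.75
Rain jacket €169.90: clothing & footwear → 9.5% + 0% district = 9.5% → €16.14
Extension cord €21.81: all other goods → 4% + 2.75% district = 6.75% → €1.47
Total tax = €0.81 + €2.33 + €2.82 + €2.93 + €2.75 + €16.14 + €1.47 = €29.25

€29.25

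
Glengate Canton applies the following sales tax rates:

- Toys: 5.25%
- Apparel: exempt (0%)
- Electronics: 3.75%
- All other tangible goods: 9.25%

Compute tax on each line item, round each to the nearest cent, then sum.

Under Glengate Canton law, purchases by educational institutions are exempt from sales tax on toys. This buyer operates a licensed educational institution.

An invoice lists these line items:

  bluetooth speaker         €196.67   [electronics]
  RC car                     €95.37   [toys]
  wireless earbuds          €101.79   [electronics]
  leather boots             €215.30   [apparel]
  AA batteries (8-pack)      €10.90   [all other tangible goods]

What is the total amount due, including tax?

Bluetooth speaker €196.67: electronics → 3.75% → €7.38
RC car €95.37: toys, buyer-exempt → 0% → €0.00
Wireless earbuds €101.79: electronics → 3.75% → €3.82
Leather boots €215.30: apparel → 0% → €0.00
AA batteries (8-pack) €10.90: all other tangible goods → 9.25% → €1.01
Subtotal = €620.03; tax = €12.21; total due = €632.24

€632.24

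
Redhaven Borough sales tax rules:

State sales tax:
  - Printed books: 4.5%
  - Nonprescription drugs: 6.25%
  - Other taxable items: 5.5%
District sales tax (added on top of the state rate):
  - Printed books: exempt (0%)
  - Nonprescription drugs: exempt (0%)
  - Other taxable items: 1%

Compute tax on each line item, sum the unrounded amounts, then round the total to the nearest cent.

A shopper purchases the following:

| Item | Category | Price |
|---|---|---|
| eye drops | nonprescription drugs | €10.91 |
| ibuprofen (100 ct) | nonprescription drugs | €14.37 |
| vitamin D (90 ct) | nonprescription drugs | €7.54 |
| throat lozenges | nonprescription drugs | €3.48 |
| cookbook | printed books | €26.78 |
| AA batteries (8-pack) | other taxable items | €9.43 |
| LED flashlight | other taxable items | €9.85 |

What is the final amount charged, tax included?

€87.09

Eye drops €10.91: nonprescription drugs → 6.25% + 0% district = 6.25% → €0.681875
Ibuprofen (100 ct) €14.37: nonprescription drugs → 6.25% + 0% district = 6.25% → €0.898125
Vitamin D (90 ct) €7.54: nonprescription drugs → 6.25% + 0% district = 6.25% → €0.47125
Throat lozenges €3.48: nonprescription drugs → 6.25% + 0% district = 6.25% → €0.2175
Cookbook €26.78: printed books → 4.5% + 0% district = 4.5% → €1.2051
AA batteries (8-pack) €9.43: other taxable items → 5.5% + 1% district = 6.5% → €0.61295
LED flashlight €9.85: other taxable items → 5.5% + 1% district = 6.5% → €0.64025
Subtotal = €82.36; unrounded tax = €4.72705 → €4.73; total due = €87.09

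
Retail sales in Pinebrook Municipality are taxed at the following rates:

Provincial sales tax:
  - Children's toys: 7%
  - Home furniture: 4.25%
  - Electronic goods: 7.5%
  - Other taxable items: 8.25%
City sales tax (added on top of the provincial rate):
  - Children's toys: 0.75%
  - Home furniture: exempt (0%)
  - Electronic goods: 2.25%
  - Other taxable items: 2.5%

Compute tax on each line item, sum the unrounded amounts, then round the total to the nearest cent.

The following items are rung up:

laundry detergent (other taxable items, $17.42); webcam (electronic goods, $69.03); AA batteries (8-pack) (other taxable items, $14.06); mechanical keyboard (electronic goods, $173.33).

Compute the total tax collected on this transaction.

Laundry detergent $17.42: other taxable items → 8.25% + 2.5% city = 10.75% → $1.87265
Webcam $69.03: electronic goods → 7.5% + 2.25% city = 9.75% → $6.730425
AA batteries (8-pack) $14.06: other taxable items → 8.25% + 2.5% city = 10.75% → $1.51145
Mechanical keyboard $173.33: electronic goods → 7.5% + 2.25% city = 9.75% → $16.899675
Unrounded tax sum = $27.0142 → $27.01

$27.01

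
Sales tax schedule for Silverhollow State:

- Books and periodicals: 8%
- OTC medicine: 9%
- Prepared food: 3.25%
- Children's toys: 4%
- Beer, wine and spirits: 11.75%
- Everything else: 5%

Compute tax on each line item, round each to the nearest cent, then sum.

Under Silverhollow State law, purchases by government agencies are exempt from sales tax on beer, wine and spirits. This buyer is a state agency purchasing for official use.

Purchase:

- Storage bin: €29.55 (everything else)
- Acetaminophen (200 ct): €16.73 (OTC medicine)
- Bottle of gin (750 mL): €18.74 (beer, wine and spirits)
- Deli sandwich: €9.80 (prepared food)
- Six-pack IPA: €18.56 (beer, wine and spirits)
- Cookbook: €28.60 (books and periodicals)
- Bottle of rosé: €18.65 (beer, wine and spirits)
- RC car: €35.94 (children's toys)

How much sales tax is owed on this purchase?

€7.04

Storage bin €29.55: everything else → 5% → €1.48
Acetaminophen (200 ct) €16.73: OTC medicine → 9% → €1.51
Bottle of gin (750 mL) €18.74: beer, wine and spirits, buyer-exempt → 0% → €0.00
Deli sandwich €9.80: prepared food → 3.25% → €0.32
Six-pack IPA €18.56: beer, wine and spirits, buyer-exempt → 0% → €0.00
Cookbook €28.60: books and periodicals → 8% → €2.29
Bottle of rosé €18.65: beer, wine and spirits, buyer-exempt → 0% → €0.00
RC car €35.94: children's toys → 4% → €1.44
Total tax = €1.48 + €1.51 + €0.32 + €2.29 + €1.44 = €7.04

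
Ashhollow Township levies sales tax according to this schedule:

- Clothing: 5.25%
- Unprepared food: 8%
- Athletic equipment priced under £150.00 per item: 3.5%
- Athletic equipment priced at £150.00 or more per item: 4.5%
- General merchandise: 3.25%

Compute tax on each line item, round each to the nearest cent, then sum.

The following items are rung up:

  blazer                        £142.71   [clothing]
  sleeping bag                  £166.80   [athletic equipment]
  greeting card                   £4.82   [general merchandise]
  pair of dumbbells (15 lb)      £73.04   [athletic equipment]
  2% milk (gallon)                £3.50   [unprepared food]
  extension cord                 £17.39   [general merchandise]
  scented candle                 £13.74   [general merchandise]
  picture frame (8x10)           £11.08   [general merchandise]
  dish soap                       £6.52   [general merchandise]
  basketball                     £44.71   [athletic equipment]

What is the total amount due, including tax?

Blazer £142.71: clothing → 5.25% → £7.49
Sleeping bag £166.80: athletic equipment, £150.00 or more → 4.5% → £7.51
Greeting card £4.82: general merchandise → 3.25% → £0.16
Pair of dumbbells (15 lb) £73.04: athletic equipment, under £150.00 → 3.5% → £2.56
2% milk (gallon) £3.50: unprepared food → 8% → £0.28
Extension cord £17.39: general merchandise → 3.25% → £0.57
Scented candle £13.74: general merchandise → 3.25% → £0.45
Picture frame (8x10) £11.08: general merchandise → 3.25% → £0.36
Dish soap £6.52: general merchandise → 3.25% → £0.21
Basketball £44.71: athletic equipment, under £150.00 → 3.5% → £1.56
Subtotal = £484.31; tax = £21.15; total due = £505.46

£505.46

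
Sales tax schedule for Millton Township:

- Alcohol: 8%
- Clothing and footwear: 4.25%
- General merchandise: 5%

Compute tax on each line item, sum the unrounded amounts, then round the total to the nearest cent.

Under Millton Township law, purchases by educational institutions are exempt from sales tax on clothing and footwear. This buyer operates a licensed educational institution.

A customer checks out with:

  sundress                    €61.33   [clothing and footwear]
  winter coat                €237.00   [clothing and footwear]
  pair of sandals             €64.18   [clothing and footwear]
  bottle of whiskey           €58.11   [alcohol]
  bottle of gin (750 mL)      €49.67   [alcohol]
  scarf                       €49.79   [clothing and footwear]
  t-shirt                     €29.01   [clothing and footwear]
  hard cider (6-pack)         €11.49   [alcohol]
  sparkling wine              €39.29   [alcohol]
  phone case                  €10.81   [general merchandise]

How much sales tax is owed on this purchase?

€13.23

Sundress €61.33: clothing and footwear, buyer-exempt → 0% → €0.00
Winter coat €237.00: clothing and footwear, buyer-exempt → 0% → €0.00
Pair of sandals €64.18: clothing and footwear, buyer-exempt → 0% → €0.00
Bottle of whiskey €58.11: alcohol → 8% → €4.6488
Bottle of gin (750 mL) €49.67: alcohol → 8% → €3.9736
Scarf €49.79: clothing and footwear, buyer-exempt → 0% → €0.00
T-shirt €29.01: clothing and footwear, buyer-exempt → 0% → €0.00
Hard cider (6-pack) €11.49: alcohol → 8% → €0.9192
Sparkling wine €39.29: alcohol → 8% → €3.1432
Phone case €10.81: general merchandise → 5% → €0.5405
Unrounded tax sum = €13.2253 → €13.23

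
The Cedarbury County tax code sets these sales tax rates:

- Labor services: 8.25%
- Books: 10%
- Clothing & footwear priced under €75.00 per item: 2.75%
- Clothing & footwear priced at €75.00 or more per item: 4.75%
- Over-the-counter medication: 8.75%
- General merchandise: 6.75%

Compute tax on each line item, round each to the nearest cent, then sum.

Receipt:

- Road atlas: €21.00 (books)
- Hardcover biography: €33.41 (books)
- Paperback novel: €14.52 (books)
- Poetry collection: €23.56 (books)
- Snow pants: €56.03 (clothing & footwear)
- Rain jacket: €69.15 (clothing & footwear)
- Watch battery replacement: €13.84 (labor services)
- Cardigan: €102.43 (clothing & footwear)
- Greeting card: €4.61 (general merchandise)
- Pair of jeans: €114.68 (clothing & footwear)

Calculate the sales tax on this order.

Road atlas €21.00: books → 10% → €2.10
Hardcover biography €33.41: books → 10% → €3.34
Paperback novel €14.52: books → 10% → €1.45
Poetry collection €23.56: books → 10% → €2.36
Snow pants €56.03: clothing & footwear, under €75.00 → 2.75% → €1.54
Rain jacket €69.15: clothing & footwear, under €75.00 → 2.75% → €1.90
Watch battery replacement €13.84: labor services → 8.25% → €1.14
Cardigan €102.43: clothing & footwear, €75.00 or more → 4.75% → €4.87
Greeting card €4.61: general merchandise → 6.75% → €0.31
Pair of jeans €114.68: clothing & footwear, €75.00 or more → 4.75% → €5.45
Total tax = €2.10 + €3.34 + €1.45 + €2.36 + €1.54 + €1.90 + €1.14 + €4.87 + €0.31 + €5.45 = €24.46

€24.46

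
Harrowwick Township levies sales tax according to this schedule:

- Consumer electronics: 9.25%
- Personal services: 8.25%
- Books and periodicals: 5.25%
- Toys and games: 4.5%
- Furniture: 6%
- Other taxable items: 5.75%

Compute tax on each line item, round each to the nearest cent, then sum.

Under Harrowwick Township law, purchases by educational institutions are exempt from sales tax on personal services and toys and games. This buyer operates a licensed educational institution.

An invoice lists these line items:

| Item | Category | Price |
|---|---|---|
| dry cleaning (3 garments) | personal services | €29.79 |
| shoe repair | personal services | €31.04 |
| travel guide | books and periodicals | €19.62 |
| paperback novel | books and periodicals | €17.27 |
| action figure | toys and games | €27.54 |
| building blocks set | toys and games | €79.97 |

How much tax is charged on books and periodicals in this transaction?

Travel guide €19.62: books and periodicals → 5.25% → €1.03
Paperback novel €17.27: books and periodicals → 5.25% → €0.91
Tax on books and periodicals = €1.03 + €0.91 = €1.94

€1.94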